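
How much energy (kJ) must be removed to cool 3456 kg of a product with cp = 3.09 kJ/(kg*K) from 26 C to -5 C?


dT = 26 - (-5) = 31 K
Q = m * cp * dT = 3456 * 3.09 * 31
Q = 331050 kJ

331050


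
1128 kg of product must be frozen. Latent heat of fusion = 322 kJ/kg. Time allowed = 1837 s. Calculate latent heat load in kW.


Q_lat = m * h_fg / t
Q_lat = 1128 * 322 / 1837
Q_lat = 197.72 kW

197.72


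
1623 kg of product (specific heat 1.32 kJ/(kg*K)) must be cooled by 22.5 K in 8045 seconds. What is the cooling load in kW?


Q = m * cp * dT / t
Q = 1623 * 1.32 * 22.5 / 8045
Q = 5.992 kW

5.992


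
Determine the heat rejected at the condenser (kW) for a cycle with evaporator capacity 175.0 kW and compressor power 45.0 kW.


Q_cond = Q_evap + W
Q_cond = 175.0 + 45.0
Q_cond = 220.0 kW

220.0


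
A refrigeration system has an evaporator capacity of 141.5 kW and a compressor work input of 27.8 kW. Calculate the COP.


COP = Q_evap / W
COP = 141.5 / 27.8
COP = 5.09

5.09


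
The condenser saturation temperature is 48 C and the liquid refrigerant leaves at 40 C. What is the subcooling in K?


Subcooling = T_cond - T_liquid
Subcooling = 48 - 40
Subcooling = 8 K

8


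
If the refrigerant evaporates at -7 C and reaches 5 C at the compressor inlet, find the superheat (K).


Superheat = T_suction - T_evap
Superheat = 5 - (-7)
Superheat = 12 K

12


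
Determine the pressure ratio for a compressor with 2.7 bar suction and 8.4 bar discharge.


PR = P_high / P_low
PR = 8.4 / 2.7
PR = 3.111

3.111


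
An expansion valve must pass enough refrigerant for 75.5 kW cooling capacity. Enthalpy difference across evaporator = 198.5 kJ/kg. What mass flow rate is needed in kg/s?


m_dot = Q / dh
m_dot = 75.5 / 198.5
m_dot = 0.3804 kg/s

0.3804


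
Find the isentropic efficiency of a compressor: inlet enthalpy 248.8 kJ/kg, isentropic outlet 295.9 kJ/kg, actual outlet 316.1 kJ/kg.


dh_ideal = 295.9 - 248.8 = 47.1 kJ/kg
dh_actual = 316.1 - 248.8 = 67.3 kJ/kg
eta_s = dh_ideal / dh_actual = 47.1 / 67.3
eta_s = 0.6999

0.6999


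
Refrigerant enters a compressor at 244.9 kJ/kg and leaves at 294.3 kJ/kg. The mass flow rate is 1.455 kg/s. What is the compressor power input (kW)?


dh = 294.3 - 244.9 = 49.4 kJ/kg
W = m_dot * dh = 1.455 * 49.4 = 71.88 kW

71.88


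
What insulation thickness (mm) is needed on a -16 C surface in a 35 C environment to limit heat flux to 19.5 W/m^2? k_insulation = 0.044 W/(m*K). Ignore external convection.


dT = 35 - (-16) = 51 K
thickness = k * dT / q_max * 1000
thickness = 0.044 * 51 / 19.5 * 1000
thickness = 115.1 mm

115.1


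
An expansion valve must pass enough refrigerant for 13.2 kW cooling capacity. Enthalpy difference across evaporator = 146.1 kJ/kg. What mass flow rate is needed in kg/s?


m_dot = Q / dh
m_dot = 13.2 / 146.1
m_dot = 0.0903 kg/s

0.0903


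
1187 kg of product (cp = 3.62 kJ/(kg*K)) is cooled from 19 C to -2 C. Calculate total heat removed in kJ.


dT = 19 - (-2) = 21 K
Q = m * cp * dT = 1187 * 3.62 * 21
Q = 90236 kJ

90236


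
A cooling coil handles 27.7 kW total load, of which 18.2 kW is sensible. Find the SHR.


SHR = Q_sensible / Q_total
SHR = 18.2 / 27.7
SHR = 0.657

0.657


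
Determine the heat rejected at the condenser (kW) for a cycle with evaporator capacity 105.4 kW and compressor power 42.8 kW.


Q_cond = Q_evap + W
Q_cond = 105.4 + 42.8
Q_cond = 148.2 kW

148.2


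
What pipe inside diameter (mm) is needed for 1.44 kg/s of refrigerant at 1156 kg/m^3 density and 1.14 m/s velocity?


A = m_dot / (rho * v) = 1.44 / (1156 * 1.14) = 0.001092697141 m^2
d = sqrt(4*A/pi) * 1000
d = 37.3 mm

37.3


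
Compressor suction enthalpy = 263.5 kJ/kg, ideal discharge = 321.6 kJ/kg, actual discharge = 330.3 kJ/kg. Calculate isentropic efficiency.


dh_ideal = 321.6 - 263.5 = 58.1 kJ/kg
dh_actual = 330.3 - 263.5 = 66.8 kJ/kg
eta_s = dh_ideal / dh_actual = 58.1 / 66.8
eta_s = 0.8698

0.8698


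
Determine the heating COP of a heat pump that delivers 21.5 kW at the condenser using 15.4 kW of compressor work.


COP_hp = Q_cond / W
COP_hp = 21.5 / 15.4
COP_hp = 1.396

1.396


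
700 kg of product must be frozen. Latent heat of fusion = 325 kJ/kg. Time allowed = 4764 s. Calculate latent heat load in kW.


Q_lat = m * h_fg / t
Q_lat = 700 * 325 / 4764
Q_lat = 47.75 kW

47.75


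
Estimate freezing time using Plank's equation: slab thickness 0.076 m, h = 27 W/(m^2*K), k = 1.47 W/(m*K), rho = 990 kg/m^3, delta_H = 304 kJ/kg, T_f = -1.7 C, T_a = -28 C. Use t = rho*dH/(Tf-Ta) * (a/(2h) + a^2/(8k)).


dT = -1.7 - (-28) = 26.3 K
term1 = a/(2h) = 0.076/(2*27) = 0.001407407407
term2 = a^2/(8k) = 0.076^2/(8*1.47) = 0.0004911564626
t = rho*dH*1000/dT * (term1 + term2)
t = 990*304*1000/26.3 * (0.001407407407 + 0.0004911564626)
t = 21726 s

21726


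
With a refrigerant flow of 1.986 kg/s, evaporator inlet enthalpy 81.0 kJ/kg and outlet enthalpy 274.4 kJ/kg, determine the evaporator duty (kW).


dh = 274.4 - 81.0 = 193.4 kJ/kg
Q_evap = m_dot * dh = 1.986 * 193.4
Q_evap = 384.09 kW

384.09


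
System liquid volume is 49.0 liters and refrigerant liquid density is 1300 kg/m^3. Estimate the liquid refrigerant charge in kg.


Charge = V * rho / 1000
Charge = 49.0 * 1300 / 1000
Charge = 63.7 kg

63.7


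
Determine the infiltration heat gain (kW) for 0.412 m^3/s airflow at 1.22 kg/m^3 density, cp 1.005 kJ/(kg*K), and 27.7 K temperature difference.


Q = V_dot * rho * cp * dT
Q = 0.412 * 1.22 * 1.005 * 27.7
Q = 13.993 kW

13.993


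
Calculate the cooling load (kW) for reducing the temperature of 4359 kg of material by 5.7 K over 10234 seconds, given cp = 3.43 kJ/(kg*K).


Q = m * cp * dT / t
Q = 4359 * 3.43 * 5.7 / 10234
Q = 8.327 kW

8.327


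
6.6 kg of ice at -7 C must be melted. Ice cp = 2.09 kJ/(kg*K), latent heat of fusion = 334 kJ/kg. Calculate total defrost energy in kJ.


Sensible heat = cp * dT = 2.09 * 7 = 14.63 kJ/kg
Total per kg = 14.63 + 334 = 348.63 kJ/kg
Q = m * total = 6.6 * 348.63
Q = 2301.0 kJ

2301.0


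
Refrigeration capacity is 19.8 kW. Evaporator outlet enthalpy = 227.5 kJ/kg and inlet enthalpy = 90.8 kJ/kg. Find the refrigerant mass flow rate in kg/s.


dh = 227.5 - 90.8 = 136.7 kJ/kg
m_dot = Q / dh = 19.8 / 136.7 = 0.1448 kg/s

0.1448


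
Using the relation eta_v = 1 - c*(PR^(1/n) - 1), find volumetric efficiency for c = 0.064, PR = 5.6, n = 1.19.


PR^(1/n) = 5.6^(1/1.19) = 4.25333348
eta_v = 1 - 0.064 * (4.25333348 - 1)
eta_v = 0.7918

0.7918


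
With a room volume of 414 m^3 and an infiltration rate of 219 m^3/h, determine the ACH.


ACH = flow / volume
ACH = 219 / 414
ACH = 0.529

0.529


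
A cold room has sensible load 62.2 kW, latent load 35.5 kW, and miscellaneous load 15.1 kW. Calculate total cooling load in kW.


Q_total = Q_s + Q_l + Q_misc
Q_total = 62.2 + 35.5 + 15.1
Q_total = 112.8 kW

112.8


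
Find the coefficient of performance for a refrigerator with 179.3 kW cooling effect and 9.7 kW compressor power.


COP = Q_evap / W
COP = 179.3 / 9.7
COP = 18.485

18.485


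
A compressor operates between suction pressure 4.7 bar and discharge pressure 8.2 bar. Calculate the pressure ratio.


PR = P_high / P_low
PR = 8.2 / 4.7
PR = 1.745

1.745


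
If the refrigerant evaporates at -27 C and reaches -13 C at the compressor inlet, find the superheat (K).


Superheat = T_suction - T_evap
Superheat = -13 - (-27)
Superheat = 14 K

14


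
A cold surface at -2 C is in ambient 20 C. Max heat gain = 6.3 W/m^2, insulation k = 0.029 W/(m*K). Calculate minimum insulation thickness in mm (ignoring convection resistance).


dT = 20 - (-2) = 22 K
thickness = k * dT / q_max * 1000
thickness = 0.029 * 22 / 6.3 * 1000
thickness = 101.3 mm

101.3


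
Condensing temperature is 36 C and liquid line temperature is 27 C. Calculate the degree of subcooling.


Subcooling = T_cond - T_liquid
Subcooling = 36 - 27
Subcooling = 9 K

9


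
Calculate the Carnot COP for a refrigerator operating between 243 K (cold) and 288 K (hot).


dT = 288 - 243 = 45 K
COP_carnot = T_cold / dT = 243 / 45
COP_carnot = 5.4

5.4


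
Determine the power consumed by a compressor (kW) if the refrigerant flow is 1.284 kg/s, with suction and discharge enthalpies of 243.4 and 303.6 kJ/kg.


dh = 303.6 - 243.4 = 60.2 kJ/kg
W = m_dot * dh = 1.284 * 60.2 = 77.3 kW

77.3


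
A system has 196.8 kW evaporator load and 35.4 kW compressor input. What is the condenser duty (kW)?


Q_cond = Q_evap + W
Q_cond = 196.8 + 35.4
Q_cond = 232.2 kW

232.2


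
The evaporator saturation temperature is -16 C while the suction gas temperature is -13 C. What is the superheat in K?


Superheat = T_suction - T_evap
Superheat = -13 - (-16)
Superheat = 3 K

3


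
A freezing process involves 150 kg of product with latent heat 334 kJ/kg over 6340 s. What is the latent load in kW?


Q_lat = m * h_fg / t
Q_lat = 150 * 334 / 6340
Q_lat = 7.9 kW

7.9


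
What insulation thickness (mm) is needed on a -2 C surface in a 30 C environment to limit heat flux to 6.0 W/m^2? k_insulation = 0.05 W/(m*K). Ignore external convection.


dT = 30 - (-2) = 32 K
thickness = k * dT / q_max * 1000
thickness = 0.05 * 32 / 6.0 * 1000
thickness = 266.7 mm

266.7


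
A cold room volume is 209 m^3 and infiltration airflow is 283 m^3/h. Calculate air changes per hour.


ACH = flow / volume
ACH = 283 / 209
ACH = 1.354

1.354


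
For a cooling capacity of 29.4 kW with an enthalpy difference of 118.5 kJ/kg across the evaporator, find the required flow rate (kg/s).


m_dot = Q / dh
m_dot = 29.4 / 118.5
m_dot = 0.2481 kg/s

0.2481


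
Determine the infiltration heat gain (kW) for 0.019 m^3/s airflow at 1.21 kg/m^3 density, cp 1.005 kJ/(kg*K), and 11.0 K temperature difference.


Q = V_dot * rho * cp * dT
Q = 0.019 * 1.21 * 1.005 * 11.0
Q = 0.254 kW

0.254


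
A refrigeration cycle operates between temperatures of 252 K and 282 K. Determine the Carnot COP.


dT = 282 - 252 = 30 K
COP_carnot = T_cold / dT = 252 / 30
COP_carnot = 8.4

8.4


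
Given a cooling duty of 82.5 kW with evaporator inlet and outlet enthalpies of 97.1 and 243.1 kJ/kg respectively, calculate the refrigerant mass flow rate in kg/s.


dh = 243.1 - 97.1 = 146.0 kJ/kg
m_dot = Q / dh = 82.5 / 146.0 = 0.5651 kg/s

0.5651


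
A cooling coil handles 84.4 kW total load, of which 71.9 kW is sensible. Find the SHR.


SHR = Q_sensible / Q_total
SHR = 71.9 / 84.4
SHR = 0.852

0.852


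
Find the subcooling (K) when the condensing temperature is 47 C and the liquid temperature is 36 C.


Subcooling = T_cond - T_liquid
Subcooling = 47 - 36
Subcooling = 11 K

11


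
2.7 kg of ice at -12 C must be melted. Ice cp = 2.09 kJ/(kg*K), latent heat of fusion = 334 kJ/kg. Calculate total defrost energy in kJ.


Sensible heat = cp * dT = 2.09 * 12 = 25.08 kJ/kg
Total per kg = 25.08 + 334 = 359.08 kJ/kg
Q = m * total = 2.7 * 359.08
Q = 969.5 kJ

969.5


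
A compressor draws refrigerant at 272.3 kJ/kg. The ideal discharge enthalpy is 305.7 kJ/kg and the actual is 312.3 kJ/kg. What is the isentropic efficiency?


dh_ideal = 305.7 - 272.3 = 33.4 kJ/kg
dh_actual = 312.3 - 272.3 = 40.0 kJ/kg
eta_s = dh_ideal / dh_actual = 33.4 / 40.0
eta_s = 0.835

0.835


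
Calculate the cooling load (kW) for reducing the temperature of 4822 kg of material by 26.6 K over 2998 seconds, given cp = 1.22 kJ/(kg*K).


Q = m * cp * dT / t
Q = 4822 * 1.22 * 26.6 / 2998
Q = 52.196 kW

52.196


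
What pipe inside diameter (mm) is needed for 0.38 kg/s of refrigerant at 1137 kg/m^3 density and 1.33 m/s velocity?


A = m_dot / (rho * v) = 0.38 / (1137 * 1.33) = 0.0002512878502 m^2
d = sqrt(4*A/pi) * 1000
d = 17.9 mm

17.9


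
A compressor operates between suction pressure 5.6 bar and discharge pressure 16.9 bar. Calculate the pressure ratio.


PR = P_high / P_low
PR = 16.9 / 5.6
PR = 3.018

3.018


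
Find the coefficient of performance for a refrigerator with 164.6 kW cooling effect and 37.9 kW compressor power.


COP = Q_evap / W
COP = 164.6 / 37.9
COP = 4.343

4.343


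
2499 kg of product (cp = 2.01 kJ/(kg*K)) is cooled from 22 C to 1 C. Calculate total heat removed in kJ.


dT = 22 - (1) = 21 K
Q = m * cp * dT = 2499 * 2.01 * 21
Q = 105483 kJ

105483


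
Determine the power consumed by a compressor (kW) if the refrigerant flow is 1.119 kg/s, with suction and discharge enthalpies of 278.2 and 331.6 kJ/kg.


dh = 331.6 - 278.2 = 53.4 kJ/kg
W = m_dot * dh = 1.119 * 53.4 = 59.75 kW

59.75


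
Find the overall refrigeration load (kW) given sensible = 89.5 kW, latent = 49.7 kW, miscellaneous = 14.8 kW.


Q_total = Q_s + Q_l + Q_misc
Q_total = 89.5 + 49.7 + 14.8
Q_total = 154.0 kW

154.0


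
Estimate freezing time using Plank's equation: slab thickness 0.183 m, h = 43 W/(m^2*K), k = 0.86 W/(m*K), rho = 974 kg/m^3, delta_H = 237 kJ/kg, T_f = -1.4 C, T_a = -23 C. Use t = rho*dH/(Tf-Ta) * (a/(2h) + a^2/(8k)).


dT = -1.4 - (-23) = 21.6 K
term1 = a/(2h) = 0.183/(2*43) = 0.002127906977
term2 = a^2/(8k) = 0.183^2/(8*0.86) = 0.004867587209
t = rho*dH*1000/dT * (term1 + term2)
t = 974*237*1000/21.6 * (0.002127906977 + 0.004867587209)
t = 74760 s

74760


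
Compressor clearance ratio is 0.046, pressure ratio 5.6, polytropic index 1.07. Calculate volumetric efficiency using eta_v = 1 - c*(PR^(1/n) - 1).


PR^(1/n) = 5.6^(1/1.07) = 5.00312262
eta_v = 1 - 0.046 * (5.00312262 - 1)
eta_v = 0.8159

0.8159


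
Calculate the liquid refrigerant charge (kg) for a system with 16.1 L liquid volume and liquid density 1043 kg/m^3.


Charge = V * rho / 1000
Charge = 16.1 * 1043 / 1000
Charge = 16.79 kg

16.79


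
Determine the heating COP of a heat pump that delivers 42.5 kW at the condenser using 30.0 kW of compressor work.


COP_hp = Q_cond / W
COP_hp = 42.5 / 30.0
COP_hp = 1.417

1.417


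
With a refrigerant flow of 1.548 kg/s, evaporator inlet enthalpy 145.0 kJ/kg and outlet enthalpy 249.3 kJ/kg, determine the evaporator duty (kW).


dh = 249.3 - 145.0 = 104.3 kJ/kg
Q_evap = m_dot * dh = 1.548 * 104.3
Q_evap = 161.46 kW

161.46


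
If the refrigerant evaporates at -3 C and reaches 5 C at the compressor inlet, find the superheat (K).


Superheat = T_suction - T_evap
Superheat = 5 - (-3)
Superheat = 8 K

8


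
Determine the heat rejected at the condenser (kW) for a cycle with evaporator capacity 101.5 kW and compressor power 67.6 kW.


Q_cond = Q_evap + W
Q_cond = 101.5 + 67.6
Q_cond = 169.1 kW

169.1


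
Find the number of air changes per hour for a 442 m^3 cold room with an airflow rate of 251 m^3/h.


ACH = flow / volume
ACH = 251 / 442
ACH = 0.568

0.568


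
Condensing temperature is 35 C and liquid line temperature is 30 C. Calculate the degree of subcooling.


Subcooling = T_cond - T_liquid
Subcooling = 35 - 30
Subcooling = 5 K

5


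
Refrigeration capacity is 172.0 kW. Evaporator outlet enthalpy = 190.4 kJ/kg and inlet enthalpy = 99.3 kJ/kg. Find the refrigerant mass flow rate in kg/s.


dh = 190.4 - 99.3 = 91.1 kJ/kg
m_dot = Q / dh = 172.0 / 91.1 = 1.888 kg/s

1.888


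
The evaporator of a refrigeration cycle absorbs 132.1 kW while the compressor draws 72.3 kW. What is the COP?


COP = Q_evap / W
COP = 132.1 / 72.3
COP = 1.827

1.827


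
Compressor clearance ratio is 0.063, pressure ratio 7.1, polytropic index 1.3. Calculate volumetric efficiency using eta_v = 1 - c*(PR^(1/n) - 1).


PR^(1/n) = 7.1^(1/1.3) = 4.51662584
eta_v = 1 - 0.063 * (4.51662584 - 1)
eta_v = 0.7785

0.7785


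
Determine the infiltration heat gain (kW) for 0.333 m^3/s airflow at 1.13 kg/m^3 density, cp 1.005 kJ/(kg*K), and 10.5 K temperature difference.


Q = V_dot * rho * cp * dT
Q = 0.333 * 1.13 * 1.005 * 10.5
Q = 3.971 kW

3.971


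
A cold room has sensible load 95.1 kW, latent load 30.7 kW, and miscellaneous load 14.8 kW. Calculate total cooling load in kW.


Q_total = Q_s + Q_l + Q_misc
Q_total = 95.1 + 30.7 + 14.8
Q_total = 140.6 kW

140.6


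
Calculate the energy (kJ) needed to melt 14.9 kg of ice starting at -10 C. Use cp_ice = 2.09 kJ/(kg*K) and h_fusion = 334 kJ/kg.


Sensible heat = cp * dT = 2.09 * 10 = 20.9 kJ/kg
Total per kg = 20.9 + 334 = 354.9 kJ/kg
Q = m * total = 14.9 * 354.9
Q = 5288.0 kJ

5288.0


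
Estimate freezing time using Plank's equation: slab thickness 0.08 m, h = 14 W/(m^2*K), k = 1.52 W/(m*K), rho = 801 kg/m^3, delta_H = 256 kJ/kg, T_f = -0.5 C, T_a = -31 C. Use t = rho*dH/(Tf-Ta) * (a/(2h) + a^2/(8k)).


dT = -0.5 - (-31) = 30.5 K
term1 = a/(2h) = 0.08/(2*14) = 0.002857142857
term2 = a^2/(8k) = 0.08^2/(8*1.52) = 0.0005263157895
t = rho*dH*1000/dT * (term1 + term2)
t = 801*256*1000/30.5 * (0.002857142857 + 0.0005263157895)
t = 22747 s

22747


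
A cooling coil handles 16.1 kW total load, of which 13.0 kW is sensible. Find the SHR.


SHR = Q_sensible / Q_total
SHR = 13.0 / 16.1
SHR = 0.807

0.807


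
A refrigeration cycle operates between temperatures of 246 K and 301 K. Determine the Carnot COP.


dT = 301 - 246 = 55 K
COP_carnot = T_cold / dT = 246 / 55
COP_carnot = 4.473

4.473


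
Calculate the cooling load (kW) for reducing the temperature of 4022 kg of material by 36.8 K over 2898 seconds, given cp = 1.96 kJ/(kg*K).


Q = m * cp * dT / t
Q = 4022 * 1.96 * 36.8 / 2898
Q = 100.103 kW

100.103


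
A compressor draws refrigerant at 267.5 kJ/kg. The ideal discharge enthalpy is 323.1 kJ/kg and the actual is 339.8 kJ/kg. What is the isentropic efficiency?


dh_ideal = 323.1 - 267.5 = 55.6 kJ/kg
dh_actual = 339.8 - 267.5 = 72.3 kJ/kg
eta_s = dh_ideal / dh_actual = 55.6 / 72.3
eta_s = 0.769

0.769


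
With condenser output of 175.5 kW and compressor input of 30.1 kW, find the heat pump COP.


COP_hp = Q_cond / W
COP_hp = 175.5 / 30.1
COP_hp = 5.831

5.831


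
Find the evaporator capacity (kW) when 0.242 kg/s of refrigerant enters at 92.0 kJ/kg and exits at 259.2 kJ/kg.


dh = 259.2 - 92.0 = 167.2 kJ/kg
Q_evap = m_dot * dh = 0.242 * 167.2
Q_evap = 40.46 kW

40.46


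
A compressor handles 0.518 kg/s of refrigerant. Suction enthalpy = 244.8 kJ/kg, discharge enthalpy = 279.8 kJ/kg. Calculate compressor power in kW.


dh = 279.8 - 244.8 = 35.0 kJ/kg
W = m_dot * dh = 0.518 * 35.0 = 18.13 kW

18.13


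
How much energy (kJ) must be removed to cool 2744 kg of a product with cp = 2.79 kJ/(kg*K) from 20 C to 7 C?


dT = 20 - (7) = 13 K
Q = m * cp * dT = 2744 * 2.79 * 13
Q = 99525 kJ

99525


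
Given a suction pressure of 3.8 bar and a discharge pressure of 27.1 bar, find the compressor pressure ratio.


PR = P_high / P_low
PR = 27.1 / 3.8
PR = 7.132

7.132


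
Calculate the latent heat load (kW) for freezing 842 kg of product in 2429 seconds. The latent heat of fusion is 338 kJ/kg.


Q_lat = m * h_fg / t
Q_lat = 842 * 338 / 2429
Q_lat = 117.17 kW

117.17


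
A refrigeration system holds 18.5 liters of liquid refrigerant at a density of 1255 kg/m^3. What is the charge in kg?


Charge = V * rho / 1000
Charge = 18.5 * 1255 / 1000
Charge = 23.22 kg

23.22


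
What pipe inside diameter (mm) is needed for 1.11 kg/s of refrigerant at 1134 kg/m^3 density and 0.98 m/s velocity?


A = m_dot / (rho * v) = 1.11 / (1134 * 0.98) = 0.0009988122233 m^2
d = sqrt(4*A/pi) * 1000
d = 35.7 mm

35.7


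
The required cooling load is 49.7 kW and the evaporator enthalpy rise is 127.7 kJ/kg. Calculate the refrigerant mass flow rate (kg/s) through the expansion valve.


m_dot = Q / dh
m_dot = 49.7 / 127.7
m_dot = 0.3892 kg/s

0.3892


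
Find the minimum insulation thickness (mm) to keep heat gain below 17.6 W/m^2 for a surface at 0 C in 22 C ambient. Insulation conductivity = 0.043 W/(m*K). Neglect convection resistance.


dT = 22 - (0) = 22 K
thickness = k * dT / q_max * 1000
thickness = 0.043 * 22 / 17.6 * 1000
thickness = 53.8 mm

53.8


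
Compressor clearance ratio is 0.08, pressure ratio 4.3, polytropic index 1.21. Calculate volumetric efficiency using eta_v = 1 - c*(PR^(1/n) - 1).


PR^(1/n) = 4.3^(1/1.21) = 3.33831758
eta_v = 1 - 0.08 * (3.33831758 - 1)
eta_v = 0.8129

0.8129


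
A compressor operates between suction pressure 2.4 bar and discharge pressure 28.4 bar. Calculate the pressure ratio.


PR = P_high / P_low
PR = 28.4 / 2.4
PR = 11.833

11.833


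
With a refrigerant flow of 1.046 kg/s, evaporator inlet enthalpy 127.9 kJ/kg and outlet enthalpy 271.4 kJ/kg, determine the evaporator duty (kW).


dh = 271.4 - 127.9 = 143.5 kJ/kg
Q_evap = m_dot * dh = 1.046 * 143.5
Q_evap = 150.1 kW

150.1


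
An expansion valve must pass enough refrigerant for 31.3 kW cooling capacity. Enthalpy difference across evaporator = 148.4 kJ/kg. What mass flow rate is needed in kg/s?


m_dot = Q / dh
m_dot = 31.3 / 148.4
m_dot = 0.2109 kg/s

0.2109


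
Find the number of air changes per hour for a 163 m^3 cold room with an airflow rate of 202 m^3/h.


ACH = flow / volume
ACH = 202 / 163
ACH = 1.239

1.239


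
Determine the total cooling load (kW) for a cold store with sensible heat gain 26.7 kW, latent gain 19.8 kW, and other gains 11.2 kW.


Q_total = Q_s + Q_l + Q_misc
Q_total = 26.7 + 19.8 + 11.2
Q_total = 57.7 kW

57.7


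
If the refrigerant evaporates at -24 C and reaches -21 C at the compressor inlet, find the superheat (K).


Superheat = T_suction - T_evap
Superheat = -21 - (-24)
Superheat = 3 K

3


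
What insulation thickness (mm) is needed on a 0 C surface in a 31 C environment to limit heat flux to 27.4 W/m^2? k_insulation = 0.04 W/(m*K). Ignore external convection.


dT = 31 - (0) = 31 K
thickness = k * dT / q_max * 1000
thickness = 0.04 * 31 / 27.4 * 1000
thickness = 45.3 mm

45.3


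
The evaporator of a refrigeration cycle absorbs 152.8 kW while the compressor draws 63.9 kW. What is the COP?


COP = Q_evap / W
COP = 152.8 / 63.9
COP = 2.391

2.391


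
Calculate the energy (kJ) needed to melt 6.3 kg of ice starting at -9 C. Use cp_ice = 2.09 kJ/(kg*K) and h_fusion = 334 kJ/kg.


Sensible heat = cp * dT = 2.09 * 9 = 18.81 kJ/kg
Total per kg = 18.81 + 334 = 352.81 kJ/kg
Q = m * total = 6.3 * 352.81
Q = 2222.7 kJ

2222.7


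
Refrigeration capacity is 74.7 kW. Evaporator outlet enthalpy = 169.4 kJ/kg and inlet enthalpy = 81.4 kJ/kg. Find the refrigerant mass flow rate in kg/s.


dh = 169.4 - 81.4 = 88.0 kJ/kg
m_dot = Q / dh = 74.7 / 88.0 = 0.8489 kg/s

0.8489


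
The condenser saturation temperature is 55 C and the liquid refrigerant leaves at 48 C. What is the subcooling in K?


Subcooling = T_cond - T_liquid
Subcooling = 55 - 48
Subcooling = 7 K

7


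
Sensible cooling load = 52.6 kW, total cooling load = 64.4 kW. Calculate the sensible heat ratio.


SHR = Q_sensible / Q_total
SHR = 52.6 / 64.4
SHR = 0.817

0.817


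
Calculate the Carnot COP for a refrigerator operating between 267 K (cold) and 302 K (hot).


dT = 302 - 267 = 35 K
COP_carnot = T_cold / dT = 267 / 35
COP_carnot = 7.629

7.629


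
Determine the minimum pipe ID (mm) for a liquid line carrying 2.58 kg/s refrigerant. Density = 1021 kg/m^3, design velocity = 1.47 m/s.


A = m_dot / (rho * v) = 2.58 / (1021 * 1.47) = 0.001719002978 m^2
d = sqrt(4*A/pi) * 1000
d = 46.8 mm

46.8


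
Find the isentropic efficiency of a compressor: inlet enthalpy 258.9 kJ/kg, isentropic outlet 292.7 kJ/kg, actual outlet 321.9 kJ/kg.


dh_ideal = 292.7 - 258.9 = 33.8 kJ/kg
dh_actual = 321.9 - 258.9 = 63.0 kJ/kg
eta_s = dh_ideal / dh_actual = 33.8 / 63.0
eta_s = 0.5365

0.5365


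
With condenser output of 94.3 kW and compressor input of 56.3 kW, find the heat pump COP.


COP_hp = Q_cond / W
COP_hp = 94.3 / 56.3
COP_hp = 1.675

1.675


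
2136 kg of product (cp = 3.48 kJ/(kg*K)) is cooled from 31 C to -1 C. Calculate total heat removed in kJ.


dT = 31 - (-1) = 32 K
Q = m * cp * dT = 2136 * 3.48 * 32
Q = 237865 kJ

237865


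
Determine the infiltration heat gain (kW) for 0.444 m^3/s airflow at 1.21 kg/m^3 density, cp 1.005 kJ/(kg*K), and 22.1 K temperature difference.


Q = V_dot * rho * cp * dT
Q = 0.444 * 1.21 * 1.005 * 22.1
Q = 11.932 kW

11.932


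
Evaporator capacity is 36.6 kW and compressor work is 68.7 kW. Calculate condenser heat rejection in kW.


Q_cond = Q_evap + W
Q_cond = 36.6 + 68.7
Q_cond = 105.3 kW

105.3


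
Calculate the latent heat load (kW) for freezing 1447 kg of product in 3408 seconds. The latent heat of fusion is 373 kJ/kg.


Q_lat = m * h_fg / t
Q_lat = 1447 * 373 / 3408
Q_lat = 158.37 kW

158.37


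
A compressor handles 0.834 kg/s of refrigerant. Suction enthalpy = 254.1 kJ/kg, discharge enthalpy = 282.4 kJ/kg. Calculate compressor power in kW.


dh = 282.4 - 254.1 = 28.3 kJ/kg
W = m_dot * dh = 0.834 * 28.3 = 23.6 kW

23.6


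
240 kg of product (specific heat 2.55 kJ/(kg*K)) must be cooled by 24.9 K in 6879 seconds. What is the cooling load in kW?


Q = m * cp * dT / t
Q = 240 * 2.55 * 24.9 / 6879
Q = 2.215 kW

2.215


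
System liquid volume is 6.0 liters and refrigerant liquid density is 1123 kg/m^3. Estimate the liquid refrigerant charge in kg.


Charge = V * rho / 1000
Charge = 6.0 * 1123 / 1000
Charge = 6.74 kg

6.74


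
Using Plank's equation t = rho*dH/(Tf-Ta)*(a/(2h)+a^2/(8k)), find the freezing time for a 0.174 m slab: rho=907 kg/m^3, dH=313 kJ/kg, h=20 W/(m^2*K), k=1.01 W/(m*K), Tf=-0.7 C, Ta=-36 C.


dT = -0.7 - (-36) = 35.3 K
term1 = a/(2h) = 0.174/(2*20) = 0.00435
term2 = a^2/(8k) = 0.174^2/(8*1.01) = 0.003747029703
t = rho*dH*1000/dT * (term1 + term2)
t = 907*313*1000/35.3 * (0.00435 + 0.003747029703)
t = 65118 s

65118


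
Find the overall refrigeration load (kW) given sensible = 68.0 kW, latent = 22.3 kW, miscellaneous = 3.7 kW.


Q_total = Q_s + Q_l + Q_misc
Q_total = 68.0 + 22.3 + 3.7
Q_total = 94.0 kW

94.0


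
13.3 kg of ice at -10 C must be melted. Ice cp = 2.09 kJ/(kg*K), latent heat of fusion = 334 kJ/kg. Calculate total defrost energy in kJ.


Sensible heat = cp * dT = 2.09 * 10 = 20.9 kJ/kg
Total per kg = 20.9 + 334 = 354.9 kJ/kg
Q = m * total = 13.3 * 354.9
Q = 4720.2 kJ

4720.2


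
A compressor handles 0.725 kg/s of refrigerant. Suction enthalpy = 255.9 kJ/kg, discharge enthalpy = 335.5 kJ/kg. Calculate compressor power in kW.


dh = 335.5 - 255.9 = 79.6 kJ/kg
W = m_dot * dh = 0.725 * 79.6 = 57.71 kW

57.71


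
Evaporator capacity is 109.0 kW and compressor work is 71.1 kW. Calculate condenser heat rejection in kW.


Q_cond = Q_evap + W
Q_cond = 109.0 + 71.1
Q_cond = 180.1 kW

180.1


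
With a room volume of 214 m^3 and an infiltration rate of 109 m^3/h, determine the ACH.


ACH = flow / volume
ACH = 109 / 214
ACH = 0.509

0.509


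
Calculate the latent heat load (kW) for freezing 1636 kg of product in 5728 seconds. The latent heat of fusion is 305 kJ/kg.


Q_lat = m * h_fg / t
Q_lat = 1636 * 305 / 5728
Q_lat = 87.11 kW

87.11


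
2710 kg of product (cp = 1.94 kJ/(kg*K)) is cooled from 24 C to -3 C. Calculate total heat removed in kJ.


dT = 24 - (-3) = 27 K
Q = m * cp * dT = 2710 * 1.94 * 27
Q = 141950 kJ

141950


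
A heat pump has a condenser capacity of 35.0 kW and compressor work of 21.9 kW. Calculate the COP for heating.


COP_hp = Q_cond / W
COP_hp = 35.0 / 21.9
COP_hp = 1.598

1.598


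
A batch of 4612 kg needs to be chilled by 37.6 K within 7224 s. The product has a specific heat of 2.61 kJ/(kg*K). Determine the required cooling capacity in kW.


Q = m * cp * dT / t
Q = 4612 * 2.61 * 37.6 / 7224
Q = 62.653 kW

62.653


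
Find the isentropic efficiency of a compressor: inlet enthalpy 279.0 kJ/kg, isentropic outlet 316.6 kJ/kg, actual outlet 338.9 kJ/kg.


dh_ideal = 316.6 - 279.0 = 37.6 kJ/kg
dh_actual = 338.9 - 279.0 = 59.9 kJ/kg
eta_s = dh_ideal / dh_actual = 37.6 / 59.9
eta_s = 0.6277

0.6277


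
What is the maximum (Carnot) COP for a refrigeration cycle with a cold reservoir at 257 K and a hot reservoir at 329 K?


dT = 329 - 257 = 72 K
COP_carnot = T_cold / dT = 257 / 72
COP_carnot = 3.569

3.569


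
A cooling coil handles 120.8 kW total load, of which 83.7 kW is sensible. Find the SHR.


SHR = Q_sensible / Q_total
SHR = 83.7 / 120.8
SHR = 0.693

0.693


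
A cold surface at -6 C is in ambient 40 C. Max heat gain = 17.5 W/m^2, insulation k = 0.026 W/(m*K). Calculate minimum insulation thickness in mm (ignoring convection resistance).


dT = 40 - (-6) = 46 K
thickness = k * dT / q_max * 1000
thickness = 0.026 * 46 / 17.5 * 1000
thickness = 68.3 mm

68.3


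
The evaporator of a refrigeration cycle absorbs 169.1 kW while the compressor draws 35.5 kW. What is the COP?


COP = Q_evap / W
COP = 169.1 / 35.5
COP = 4.763

4.763


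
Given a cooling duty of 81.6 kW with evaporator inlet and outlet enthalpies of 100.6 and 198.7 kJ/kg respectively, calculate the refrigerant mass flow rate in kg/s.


dh = 198.7 - 100.6 = 98.1 kJ/kg
m_dot = Q / dh = 81.6 / 98.1 = 0.8318 kg/s

0.8318


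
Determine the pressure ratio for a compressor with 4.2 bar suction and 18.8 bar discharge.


PR = P_high / P_low
PR = 18.8 / 4.2
PR = 4.476

4.476


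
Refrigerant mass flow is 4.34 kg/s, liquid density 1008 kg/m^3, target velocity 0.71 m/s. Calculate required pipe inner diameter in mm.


A = m_dot / (rho * v) = 4.34 / (1008 * 0.71) = 0.006064162754 m^2
d = sqrt(4*A/pi) * 1000
d = 87.9 mm

87.9


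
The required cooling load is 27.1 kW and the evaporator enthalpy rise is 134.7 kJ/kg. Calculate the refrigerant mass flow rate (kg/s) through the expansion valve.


m_dot = Q / dh
m_dot = 27.1 / 134.7
m_dot = 0.2012 kg/s

0.2012


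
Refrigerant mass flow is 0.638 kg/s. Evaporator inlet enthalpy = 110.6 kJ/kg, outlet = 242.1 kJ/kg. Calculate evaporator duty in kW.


dh = 242.1 - 110.6 = 131.5 kJ/kg
Q_evap = m_dot * dh = 0.638 * 131.5
Q_evap = 83.9 kW

83.9


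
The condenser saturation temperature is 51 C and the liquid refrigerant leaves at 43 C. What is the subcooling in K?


Subcooling = T_cond - T_liquid
Subcooling = 51 - 43
Subcooling = 8 K

8


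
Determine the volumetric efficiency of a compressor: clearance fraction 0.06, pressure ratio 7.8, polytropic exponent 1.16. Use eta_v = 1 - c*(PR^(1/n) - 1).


PR^(1/n) = 7.8^(1/1.16) = 5.87553031
eta_v = 1 - 0.06 * (5.87553031 - 1)
eta_v = 0.7075

0.7075


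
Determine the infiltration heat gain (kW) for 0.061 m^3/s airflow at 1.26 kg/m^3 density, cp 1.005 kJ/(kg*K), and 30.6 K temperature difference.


Q = V_dot * rho * cp * dT
Q = 0.061 * 1.26 * 1.005 * 30.6
Q = 2.364 kW

2.364


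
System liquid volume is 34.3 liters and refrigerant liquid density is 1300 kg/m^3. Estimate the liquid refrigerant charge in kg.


Charge = V * rho / 1000
Charge = 34.3 * 1300 / 1000
Charge = 44.59 kg

44.59


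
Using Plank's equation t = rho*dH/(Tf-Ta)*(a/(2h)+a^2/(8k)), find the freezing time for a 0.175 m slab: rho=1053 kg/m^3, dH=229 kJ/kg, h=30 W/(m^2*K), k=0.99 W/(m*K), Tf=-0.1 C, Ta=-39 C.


dT = -0.1 - (-39) = 38.9 K
term1 = a/(2h) = 0.175/(2*30) = 0.002916666667
term2 = a^2/(8k) = 0.175^2/(8*0.99) = 0.003866792929
t = rho*dH*1000/dT * (term1 + term2)
t = 1053*229*1000/38.9 * (0.002916666667 + 0.003866792929)
t = 42050 s

42050


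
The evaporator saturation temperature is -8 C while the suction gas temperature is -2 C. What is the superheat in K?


Superheat = T_suction - T_evap
Superheat = -2 - (-8)
Superheat = 6 K

6


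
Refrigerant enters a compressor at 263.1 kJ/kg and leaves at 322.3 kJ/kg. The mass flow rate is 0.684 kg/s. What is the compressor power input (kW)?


dh = 322.3 - 263.1 = 59.2 kJ/kg
W = m_dot * dh = 0.684 * 59.2 = 40.49 kW

40.49


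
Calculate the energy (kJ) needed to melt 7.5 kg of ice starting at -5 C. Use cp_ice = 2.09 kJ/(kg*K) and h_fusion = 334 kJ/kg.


Sensible heat = cp * dT = 2.09 * 5 = 10.45 kJ/kg
Total per kg = 10.45 + 334 = 344.45 kJ/kg
Q = m * total = 7.5 * 344.45
Q = 2583.4 kJ

2583.4


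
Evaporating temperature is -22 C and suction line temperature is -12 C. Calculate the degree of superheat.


Superheat = T_suction - T_evap
Superheat = -12 - (-22)
Superheat = 10 K

10


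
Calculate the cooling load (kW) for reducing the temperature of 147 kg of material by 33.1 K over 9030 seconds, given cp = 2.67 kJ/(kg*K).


Q = m * cp * dT / t
Q = 147 * 2.67 * 33.1 / 9030
Q = 1.439 kW

1.439


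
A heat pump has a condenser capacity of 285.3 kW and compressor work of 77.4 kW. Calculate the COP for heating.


COP_hp = Q_cond / W
COP_hp = 285.3 / 77.4
COP_hp = 3.686

3.686


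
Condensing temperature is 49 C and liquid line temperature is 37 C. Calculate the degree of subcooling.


Subcooling = T_cond - T_liquid
Subcooling = 49 - 37
Subcooling = 12 K

12


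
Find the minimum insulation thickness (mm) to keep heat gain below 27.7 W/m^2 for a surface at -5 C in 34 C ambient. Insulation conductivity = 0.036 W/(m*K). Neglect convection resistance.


dT = 34 - (-5) = 39 K
thickness = k * dT / q_max * 1000
thickness = 0.036 * 39 / 27.7 * 1000
thickness = 50.7 mm

50.7


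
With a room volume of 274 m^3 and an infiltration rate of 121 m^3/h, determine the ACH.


ACH = flow / volume
ACH = 121 / 274
ACH = 0.442

0.442


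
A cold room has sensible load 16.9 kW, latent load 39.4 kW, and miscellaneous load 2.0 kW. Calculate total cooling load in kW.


Q_total = Q_s + Q_l + Q_misc
Q_total = 16.9 + 39.4 + 2.0
Q_total = 58.3 kW

58.3


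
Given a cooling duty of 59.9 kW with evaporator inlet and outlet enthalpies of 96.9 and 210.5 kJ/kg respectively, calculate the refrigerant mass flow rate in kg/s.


dh = 210.5 - 96.9 = 113.6 kJ/kg
m_dot = Q / dh = 59.9 / 113.6 = 0.5273 kg/s

0.5273


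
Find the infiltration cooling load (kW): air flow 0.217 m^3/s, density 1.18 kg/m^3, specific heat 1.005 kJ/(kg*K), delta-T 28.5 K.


Q = V_dot * rho * cp * dT
Q = 0.217 * 1.18 * 1.005 * 28.5
Q = 7.334 kW

7.334


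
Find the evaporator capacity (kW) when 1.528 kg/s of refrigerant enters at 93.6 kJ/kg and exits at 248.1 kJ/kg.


dh = 248.1 - 93.6 = 154.5 kJ/kg
Q_evap = m_dot * dh = 1.528 * 154.5
Q_evap = 236.08 kW

236.08


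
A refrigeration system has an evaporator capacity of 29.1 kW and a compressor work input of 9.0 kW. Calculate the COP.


COP = Q_evap / W
COP = 29.1 / 9.0
COP = 3.233

3.233


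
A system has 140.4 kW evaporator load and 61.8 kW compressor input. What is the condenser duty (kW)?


Q_cond = Q_evap + W
Q_cond = 140.4 + 61.8
Q_cond = 202.2 kW

202.2


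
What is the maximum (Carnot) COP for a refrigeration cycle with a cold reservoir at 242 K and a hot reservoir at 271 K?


dT = 271 - 242 = 29 K
COP_carnot = T_cold / dT = 242 / 29
COP_carnot = 8.345

8.345


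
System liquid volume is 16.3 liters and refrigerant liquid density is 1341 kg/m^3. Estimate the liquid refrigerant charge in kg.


Charge = V * rho / 1000
Charge = 16.3 * 1341 / 1000
Charge = 21.86 kg

21.86


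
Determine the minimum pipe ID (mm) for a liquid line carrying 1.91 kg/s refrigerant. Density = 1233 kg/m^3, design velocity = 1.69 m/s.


A = m_dot / (rho * v) = 1.91 / (1233 * 1.69) = 0.000916607879 m^2
d = sqrt(4*A/pi) * 1000
d = 34.2 mm

34.2


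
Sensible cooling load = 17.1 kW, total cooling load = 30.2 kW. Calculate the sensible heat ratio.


SHR = Q_sensible / Q_total
SHR = 17.1 / 30.2
SHR = 0.566

0.566


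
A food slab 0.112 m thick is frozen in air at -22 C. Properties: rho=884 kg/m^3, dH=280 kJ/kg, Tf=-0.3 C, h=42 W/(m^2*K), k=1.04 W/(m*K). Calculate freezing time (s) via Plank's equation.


dT = -0.3 - (-22) = 21.7 K
term1 = a/(2h) = 0.112/(2*42) = 0.001333333333
term2 = a^2/(8k) = 0.112^2/(8*1.04) = 0.001507692308
t = rho*dH*1000/dT * (term1 + term2)
t = 884*280*1000/21.7 * (0.001333333333 + 0.001507692308)
t = 32406 s

32406


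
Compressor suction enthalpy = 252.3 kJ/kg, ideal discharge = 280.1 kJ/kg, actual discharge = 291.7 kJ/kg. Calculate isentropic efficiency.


dh_ideal = 280.1 - 252.3 = 27.8 kJ/kg
dh_actual = 291.7 - 252.3 = 39.4 kJ/kg
eta_s = dh_ideal / dh_actual = 27.8 / 39.4
eta_s = 0.7056

0.7056


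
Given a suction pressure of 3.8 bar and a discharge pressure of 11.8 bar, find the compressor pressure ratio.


PR = P_high / P_low
PR = 11.8 / 3.8
PR = 3.105

3.105


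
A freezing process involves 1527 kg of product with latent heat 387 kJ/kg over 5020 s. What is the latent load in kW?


Q_lat = m * h_fg / t
Q_lat = 1527 * 387 / 5020
Q_lat = 117.72 kW

117.72


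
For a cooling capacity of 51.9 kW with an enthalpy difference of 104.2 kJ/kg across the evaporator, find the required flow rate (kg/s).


m_dot = Q / dh
m_dot = 51.9 / 104.2
m_dot = 0.4981 kg/s

0.4981


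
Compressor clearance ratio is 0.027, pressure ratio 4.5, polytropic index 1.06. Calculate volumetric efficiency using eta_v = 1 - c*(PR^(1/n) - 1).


PR^(1/n) = 4.5^(1/1.06) = 4.1327413
eta_v = 1 - 0.027 * (4.1327413 - 1)
eta_v = 0.9154

0.9154


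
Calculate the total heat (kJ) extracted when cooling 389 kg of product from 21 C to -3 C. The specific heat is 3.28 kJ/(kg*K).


dT = 21 - (-3) = 24 K
Q = m * cp * dT = 389 * 3.28 * 24
Q = 30622 kJ

30622


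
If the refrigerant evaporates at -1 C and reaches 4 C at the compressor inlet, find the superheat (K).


Superheat = T_suction - T_evap
Superheat = 4 - (-1)
Superheat = 5 K

5


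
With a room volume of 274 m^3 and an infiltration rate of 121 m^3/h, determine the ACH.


ACH = flow / volume
ACH = 121 / 274
ACH = 0.442

0.442


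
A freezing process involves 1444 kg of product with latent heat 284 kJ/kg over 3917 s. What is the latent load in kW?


Q_lat = m * h_fg / t
Q_lat = 1444 * 284 / 3917
Q_lat = 104.7 kW

104.7


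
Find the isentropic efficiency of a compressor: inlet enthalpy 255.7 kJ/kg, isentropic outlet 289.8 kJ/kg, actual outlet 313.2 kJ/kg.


dh_ideal = 289.8 - 255.7 = 34.1 kJ/kg
dh_actual = 313.2 - 255.7 = 57.5 kJ/kg
eta_s = dh_ideal / dh_actual = 34.1 / 57.5
eta_s = 0.593

0.593


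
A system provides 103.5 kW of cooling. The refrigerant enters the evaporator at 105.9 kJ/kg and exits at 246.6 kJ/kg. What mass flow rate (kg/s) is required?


dh = 246.6 - 105.9 = 140.7 kJ/kg
m_dot = Q / dh = 103.5 / 140.7 = 0.7356 kg/s

0.7356


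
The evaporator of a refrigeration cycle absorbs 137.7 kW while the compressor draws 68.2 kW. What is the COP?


COP = Q_evap / W
COP = 137.7 / 68.2
COP = 2.019

2.019


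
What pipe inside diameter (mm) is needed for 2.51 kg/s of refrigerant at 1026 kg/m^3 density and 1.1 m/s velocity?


A = m_dot / (rho * v) = 2.51 / (1026 * 1.1) = 0.002223994329 m^2
d = sqrt(4*A/pi) * 1000
d = 53.2 mm

53.2


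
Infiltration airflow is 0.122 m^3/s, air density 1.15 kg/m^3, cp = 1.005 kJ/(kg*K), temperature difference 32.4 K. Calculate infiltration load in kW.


Q = V_dot * rho * cp * dT
Q = 0.122 * 1.15 * 1.005 * 32.4
Q = 4.568 kW

4.568


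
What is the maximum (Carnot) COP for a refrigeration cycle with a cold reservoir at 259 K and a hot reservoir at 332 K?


dT = 332 - 259 = 73 K
COP_carnot = T_cold / dT = 259 / 73
COP_carnot = 3.548

3.548


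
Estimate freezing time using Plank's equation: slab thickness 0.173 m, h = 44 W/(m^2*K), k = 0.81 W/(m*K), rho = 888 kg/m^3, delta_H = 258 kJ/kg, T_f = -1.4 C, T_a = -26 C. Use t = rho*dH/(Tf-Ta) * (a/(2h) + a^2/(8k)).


dT = -1.4 - (-26) = 24.6 K
term1 = a/(2h) = 0.173/(2*44) = 0.001965909091
term2 = a^2/(8k) = 0.173^2/(8*0.81) = 0.00461867284
t = rho*dH*1000/dT * (term1 + term2)
t = 888*258*1000/24.6 * (0.001965909091 + 0.00461867284)
t = 61323 s

61323


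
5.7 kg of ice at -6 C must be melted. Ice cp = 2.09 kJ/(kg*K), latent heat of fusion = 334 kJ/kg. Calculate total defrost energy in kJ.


Sensible heat = cp * dT = 2.09 * 6 = 12.54 kJ/kg
Total per kg = 12.54 + 334 = 346.54 kJ/kg
Q = m * total = 5.7 * 346.54
Q = 1975.3 kJ

1975.3
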